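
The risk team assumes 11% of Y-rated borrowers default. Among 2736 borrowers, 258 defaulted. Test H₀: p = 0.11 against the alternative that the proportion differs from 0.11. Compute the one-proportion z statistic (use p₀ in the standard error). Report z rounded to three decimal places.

p̂ = 258/2736 ≈ 0.09430.
Under H₀, SE = √(0.11·0.89/2736) = √(3.57822e-05) = 0.00598.
z = (0.09430 − 0.11)/0.00598 = -0.01570/0.00598 = -2.625.
Two-sided p-value ≈ 2·Φ(−2.625) = 0.0087.

z = -2.625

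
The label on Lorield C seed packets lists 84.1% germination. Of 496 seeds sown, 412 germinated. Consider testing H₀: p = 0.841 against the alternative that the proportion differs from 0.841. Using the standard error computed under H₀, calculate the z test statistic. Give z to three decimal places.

p̂ = 412/496 = 0.830645.
SE = √(p₀(1−p₀)/n) = √(0.13372/496) = 0.016419.
z = (0.830645 − 0.841)/0.016419 = -0.010355/0.016419 = -0.631.
Two-sided p-value ≈ 2·Φ(−0.631) = 0.5283.

z = -0.631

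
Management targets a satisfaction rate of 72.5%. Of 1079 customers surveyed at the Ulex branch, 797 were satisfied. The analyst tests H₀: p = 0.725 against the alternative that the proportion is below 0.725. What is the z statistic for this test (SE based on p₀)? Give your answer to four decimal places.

p̂ = 797/1079 = 0.7386469.
Under H₀, SE = √(0.725·0.275/1079) = √(0.000184778) = 0.0135933.
z = (0.7386469 − 0.725)/0.0135933 = 0.0136469/0.0135933 = 1.0039.

z = 1.0039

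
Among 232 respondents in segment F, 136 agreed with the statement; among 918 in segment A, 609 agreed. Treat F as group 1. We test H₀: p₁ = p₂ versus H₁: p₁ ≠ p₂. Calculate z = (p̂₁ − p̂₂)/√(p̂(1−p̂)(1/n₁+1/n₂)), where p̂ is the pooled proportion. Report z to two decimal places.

p̂₁ = 136/232 ≈ 0.5862, p̂₂ = 609/918 ≈ 0.6634.
Pooled p̂ = (136+609)/(232+918) = 745/1150 = 0.6478.
SE = √(p̂(1−p̂)(1/n₁+1/n₂)) = √(0.6478·0.3522·0.00539967) = √(0.00123192) = 0.0351.
z = (0.5862 − 0.6634)/0.0351 = -0.0772/0.0351 = -2.20.

z = -2.20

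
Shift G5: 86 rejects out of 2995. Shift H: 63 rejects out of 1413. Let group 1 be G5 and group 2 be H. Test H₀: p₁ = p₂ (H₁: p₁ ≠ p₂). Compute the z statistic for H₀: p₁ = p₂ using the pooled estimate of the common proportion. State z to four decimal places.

p̂₁ = 86/2995 ≈ 0.0287145, p̂₂ = 63/1413 ≈ 0.0445860.
Pooled p̂ = (86+63)/(2995+1413) = 149/4408 = 0.0338022.
SE = √(0.0326596 × 0.0010416) = 0.0058325.
z = (0.0287145 − 0.0445860)/0.0058325 = -0.0158715/0.0058325 = -2.7212.

z = -2.7212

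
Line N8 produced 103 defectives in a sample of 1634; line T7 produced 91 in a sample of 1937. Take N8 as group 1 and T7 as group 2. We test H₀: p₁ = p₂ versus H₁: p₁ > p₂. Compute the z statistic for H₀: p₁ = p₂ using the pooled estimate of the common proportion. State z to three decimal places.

p̂₁ = 103/1634 ≈ 0.063035, p̂₂ = 91/1937 ≈ 0.046980.
Pooled p̂ = (103+91)/(1634+1937) = 194/3571 = 0.054327.
SE = √(0.0513751 × 0.00112826) = 0.007613.
z = (0.063035 − 0.046980)/0.007613 = 0.016055/0.007613 = 2.109.
p-value = P(Z > 2.109) ≈ 0.0175.

z = 2.109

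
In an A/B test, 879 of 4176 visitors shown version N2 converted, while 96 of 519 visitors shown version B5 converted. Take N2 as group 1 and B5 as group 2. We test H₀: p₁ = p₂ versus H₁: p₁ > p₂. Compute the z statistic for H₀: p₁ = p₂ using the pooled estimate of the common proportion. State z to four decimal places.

z = 1.3516

p̂₁ = 879/4176 ≈ 0.210489, p̂₂ = 96/519 ≈ 0.184971.
Pooled p̂ = (879+96)/(4176+519) = 975/4695 = 0.207668.
SE = √(p̂(1−p̂)(1/n₁+1/n₂)) = √(0.207668·0.792332·0.00216625) = √(0.000356438) = 0.018880.
z = (0.210489 − 0.184971)/0.018880 = 0.025518/0.018880 = 1.3516.
p-value = P(Z > 1.352) ≈ 0.0883.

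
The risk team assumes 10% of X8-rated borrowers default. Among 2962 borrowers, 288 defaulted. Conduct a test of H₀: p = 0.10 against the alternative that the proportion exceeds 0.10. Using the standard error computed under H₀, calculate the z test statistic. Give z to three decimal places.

p̂ = 288/2962 ≈ 0.097232.
Under H₀, SE = √(0.1·0.9/2962) = √(3.03849e-05) = 0.005512.
z = (0.097232 − 0.1)/0.005512 = -0.002768/0.005512 = -0.502.
p-value = P(Z > -0.502) ≈ 0.6922.

z = -0.502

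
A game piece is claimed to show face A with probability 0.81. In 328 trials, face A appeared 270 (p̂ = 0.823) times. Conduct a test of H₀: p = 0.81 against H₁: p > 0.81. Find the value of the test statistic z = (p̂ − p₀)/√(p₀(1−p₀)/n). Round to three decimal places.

p̂ = 270/328 = 0.82317.
SE = √(p₀(1−p₀)/n) = √(0.1539/328) = 0.02166.
z = (0.82317 − 0.81)/0.02166 = 0.01317/0.02166 = 0.608.
p-value = P(Z > 0.608) ≈ 0.2716.

z = 0.608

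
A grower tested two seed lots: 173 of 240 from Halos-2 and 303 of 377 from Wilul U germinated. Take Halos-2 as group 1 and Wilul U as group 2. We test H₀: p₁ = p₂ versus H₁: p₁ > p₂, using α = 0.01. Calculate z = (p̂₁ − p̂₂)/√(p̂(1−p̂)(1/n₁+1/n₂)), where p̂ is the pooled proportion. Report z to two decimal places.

z = -2.39

p̂₁ = 173/240 = 0.7208, p̂₂ = 303/377 = 0.8037.
Pooled p̂ = (173+303)/(240+377) = 476/617 = 0.7715.
SE = √(0.176301 × 0.00681919) = 0.0347.
z = (0.7208 − 0.8037)/0.0347 = -0.0829/0.0347 = -2.39.
p-value = P(Z > -2.390) ≈ 0.9916, so at α = 0.01 we fail to reject H₀.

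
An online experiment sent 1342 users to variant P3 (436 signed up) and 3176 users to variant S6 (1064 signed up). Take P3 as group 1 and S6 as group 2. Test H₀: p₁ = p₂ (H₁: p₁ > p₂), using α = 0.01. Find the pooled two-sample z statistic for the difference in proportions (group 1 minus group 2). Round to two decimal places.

p̂₁ = 436/1342 = 0.3249, p̂₂ = 1064/3176 = 0.3350.
Pooled p̂ = (436+1064)/(1342+3176) = 1500/4518 = 0.3320.
SE = √(p̂(1−p̂)(1/n₁+1/n₂)) = √(0.3320·0.6680·0.00106002) = √(0.000235088) = 0.0153.
z = (0.3249 − 0.3350)/0.0153 = -0.0101/0.0153 = -0.66.
p-value = P(Z > -0.660) ≈ 0.7455. With α = 0.01, fail to reject H₀.

z = -0.66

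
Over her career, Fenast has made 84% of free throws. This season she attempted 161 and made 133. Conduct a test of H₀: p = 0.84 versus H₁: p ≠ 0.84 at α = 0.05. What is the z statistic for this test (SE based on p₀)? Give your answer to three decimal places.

z = -0.482

p̂ = 133/161 ≈ 0.826087.
Standard error under H₀: √(0.84×0.16/161) = 0.028893.
z = (0.826087 − 0.84)/0.028893 = -0.013913/0.028893 = -0.482.
Two-sided p-value ≈ 2·Φ(−0.482) = 0.6301; since p > α = 0.05, fail to reject H₀.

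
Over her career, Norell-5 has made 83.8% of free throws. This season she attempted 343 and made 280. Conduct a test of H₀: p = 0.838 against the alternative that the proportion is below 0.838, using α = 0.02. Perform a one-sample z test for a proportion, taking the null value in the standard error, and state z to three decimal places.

p̂ = 280/343 = 0.81633.
Standard error under H₀: √(0.838×0.162/343) = 0.01989.
z = (0.81633 − 0.838)/0.01989 = -0.02167/0.01989 = -1.089.
p-value = P(Z < -1.089) ≈ 0.1380, so at α = 0.02 we fail to reject H₀.

z = -1.089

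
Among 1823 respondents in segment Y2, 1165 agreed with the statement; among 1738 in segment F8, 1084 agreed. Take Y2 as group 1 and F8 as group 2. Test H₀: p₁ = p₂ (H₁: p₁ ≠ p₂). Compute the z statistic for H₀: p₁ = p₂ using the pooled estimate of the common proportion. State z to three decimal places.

p̂₁ = 1165/1823 = 0.63906, p̂₂ = 1084/1738 = 0.62371.
Pooled p̂ = (1165+1084)/(1823+1738) = 2249/3561 = 0.63156.
SE = √(p̂(1−p̂)(1/n₁+1/n₂)) = √(0.63156·0.36844·0.00112392) = √(0.000261526) = 0.01617.
z = (0.63906 − 0.62371)/0.01617 = 0.01535/0.01617 = 0.949.
p-value = 2·P(Z > 0.949) ≈ 0.3425.

z = 0.949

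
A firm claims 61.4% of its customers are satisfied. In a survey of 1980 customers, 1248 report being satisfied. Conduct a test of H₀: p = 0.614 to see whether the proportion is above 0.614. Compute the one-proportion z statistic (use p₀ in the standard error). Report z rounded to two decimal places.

z = 1.49

p̂ = 1248/1980 = 0.63030.
SE = √(p₀(1−p₀)/n) = √(0.237/1980) = 0.01094.
z = (0.63030 − 0.614)/0.01094 = 0.01630/0.01094 = 1.49.
p-value = P(Z > 1.490) ≈ 0.0681.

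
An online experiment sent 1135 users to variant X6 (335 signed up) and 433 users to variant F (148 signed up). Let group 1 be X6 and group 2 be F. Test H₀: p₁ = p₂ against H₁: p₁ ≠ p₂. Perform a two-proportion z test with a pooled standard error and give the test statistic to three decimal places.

p̂₁ = 335/1135 ≈ 0.29515, p̂₂ = 148/433 ≈ 0.34180.
Pooled p̂ = (335+148)/(1135+433) = 483/1568 = 0.30804.
SE = √(p̂(1−p̂)(1/n₁+1/n₂)) = √(0.30804·0.69196·0.00319053) = √(0.00068006) = 0.02608.
z = (0.29515 − 0.34180)/0.02608 = -0.04665/0.02608 = -1.789.
p-value = 2·P(Z > 1.789) ≈ 0.0737.

z = -1.789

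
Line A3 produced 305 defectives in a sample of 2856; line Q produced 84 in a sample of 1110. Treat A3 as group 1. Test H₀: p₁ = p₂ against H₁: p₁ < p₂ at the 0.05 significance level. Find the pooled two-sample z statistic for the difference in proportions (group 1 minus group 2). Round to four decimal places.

p̂₁ = 305/2856 ≈ 0.106793, p̂₂ = 84/1110 ≈ 0.075676.
Pooled p̂ = (305+84)/(2856+1110) = 389/3966 = 0.098084.
SE = √(p̂(1−p̂)(1/n₁+1/n₂)) = √(0.098084·0.901916·0.00125104) = √(0.000110671) = 0.010520.
z = (0.106793 − 0.075676)/0.010520 = 0.031117/0.010520 = 2.9579.
p-value = P(Z < 2.958) ≈ 0.9985; since p > α = 0.05, fail to reject H₀.

z = 2.9579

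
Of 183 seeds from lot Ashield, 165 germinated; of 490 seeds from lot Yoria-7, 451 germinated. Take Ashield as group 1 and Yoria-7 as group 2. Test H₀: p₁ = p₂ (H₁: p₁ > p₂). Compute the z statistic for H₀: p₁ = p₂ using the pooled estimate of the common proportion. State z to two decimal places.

z = -0.78

p̂₁ = 165/183 ≈ 0.9016, p̂₂ = 451/490 ≈ 0.9204.
Pooled p̂ = (165+451)/(183+490) = 616/673 = 0.9153.
SE = √(p̂(1−p̂)(1/n₁+1/n₂)) = √(0.9153·0.0847·0.0075053) = √(0.000581826) = 0.0241.
z = (0.9016 − 0.9204)/0.0241 = -0.0188/0.0241 = -0.78.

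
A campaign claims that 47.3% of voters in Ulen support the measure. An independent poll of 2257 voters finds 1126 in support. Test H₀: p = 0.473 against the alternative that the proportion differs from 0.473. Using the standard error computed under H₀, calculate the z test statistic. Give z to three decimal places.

z = 2.464

p̂ = 1126/2257 ≈ 0.498892.
Under H₀, SE = √(0.473·0.527/2257) = √(0.000110444) = 0.010509.
z = (0.498892 − 0.473)/0.010509 = 0.025892/0.010509 = 2.464.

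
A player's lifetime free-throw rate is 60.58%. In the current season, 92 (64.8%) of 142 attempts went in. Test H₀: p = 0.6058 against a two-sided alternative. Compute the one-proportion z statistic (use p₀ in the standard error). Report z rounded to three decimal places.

p̂ = 92/142 ≈ 0.64789.
SE = √(p₀(1−p₀)/n) = √(0.23881/142) = 0.04101.
z = (0.64789 − 0.6058)/0.04101 = 0.04209/0.04101 = 1.026.
Two-sided p-value ≈ 2·Φ(−1.026) = 0.3048.

z = 1.026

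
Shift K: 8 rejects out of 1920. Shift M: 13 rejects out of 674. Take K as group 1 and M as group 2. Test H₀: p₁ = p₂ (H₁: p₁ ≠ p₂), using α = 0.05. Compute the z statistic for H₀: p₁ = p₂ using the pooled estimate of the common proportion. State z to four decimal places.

z = -3.7690

p̂₁ = 8/1920 = 0.0041667, p̂₂ = 13/674 = 0.0192878.
Pooled p̂ = (8+13)/(1920+674) = 21/2594 = 0.0080956.
SE = √(0.00803007 × 0.00200451) = 0.0040120.
z = (0.0041667 − 0.0192878)/0.0040120 = -0.0151211/0.0040120 = -3.7690.
Two-sided p-value ≈ 2·Φ(−3.769) = 0.0002. With α = 0.05, reject H₀.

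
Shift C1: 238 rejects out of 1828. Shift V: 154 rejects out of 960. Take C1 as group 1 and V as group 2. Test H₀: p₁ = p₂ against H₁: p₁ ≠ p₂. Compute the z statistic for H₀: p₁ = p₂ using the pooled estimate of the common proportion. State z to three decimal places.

p̂₁ = 238/1828 ≈ 0.130197, p̂₂ = 154/960 ≈ 0.160417.
Pooled p̂ = (238+154)/(1828+960) = 392/2788 = 0.140603.
SE = √(0.120833 × 0.00158871) = 0.013855.
z = (0.130197 − 0.160417)/0.013855 = -0.030220/0.013855 = -2.181.
Two-sided p-value ≈ 2·Φ(−2.181) = 0.0292.

z = -2.181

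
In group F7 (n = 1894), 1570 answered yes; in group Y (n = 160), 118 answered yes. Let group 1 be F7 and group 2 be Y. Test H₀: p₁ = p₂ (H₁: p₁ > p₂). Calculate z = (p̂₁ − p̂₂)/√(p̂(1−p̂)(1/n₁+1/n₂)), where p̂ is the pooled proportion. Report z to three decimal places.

z = 2.902

p̂₁ = 1570/1894 = 0.828933, p̂₂ = 118/160 = 0.737500.
Pooled p̂ = (1570+118)/(1894+160) = 1688/2054 = 0.821811.
SE = √(p̂(1−p̂)(1/n₁+1/n₂)) = √(0.821811·0.178189·0.00677798) = √(0.000992552) = 0.031505.
z = (0.828933 − 0.737500)/0.031505 = 0.091433/0.031505 = 2.902.
p-value = P(Z > 2.902) ≈ 0.0019.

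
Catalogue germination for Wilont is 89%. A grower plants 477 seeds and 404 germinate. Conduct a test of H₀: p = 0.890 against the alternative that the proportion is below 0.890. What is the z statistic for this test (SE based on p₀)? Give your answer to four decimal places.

z = -3.0043

p̂ = 404/477 = 0.846960.
SE = √(p₀(1−p₀)/n) = √(0.0979/477) = 0.014326.
z = (0.846960 − 0.89)/0.014326 = -0.043040/0.014326 = -3.0043.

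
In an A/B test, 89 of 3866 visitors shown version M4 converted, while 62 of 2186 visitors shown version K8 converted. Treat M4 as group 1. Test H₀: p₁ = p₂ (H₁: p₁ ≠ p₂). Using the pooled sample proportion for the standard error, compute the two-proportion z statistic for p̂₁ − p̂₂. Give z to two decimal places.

p̂₁ = 89/3866 ≈ 0.02302, p̂₂ = 62/2186 ≈ 0.02836.
Pooled p̂ = (89+62)/(3866+2186) = 151/6052 = 0.02495.
SE = √(p̂(1−p̂)(1/n₁+1/n₂)) = √(0.02495·0.97505·0.000716122) = √(1.74217e-05) = 0.00417.
z = (0.02302 − 0.02836)/0.00417 = -0.00534/0.00417 = -1.28.
p-value = 2·P(Z > 1.280) ≈ 0.2007.

z = -1.28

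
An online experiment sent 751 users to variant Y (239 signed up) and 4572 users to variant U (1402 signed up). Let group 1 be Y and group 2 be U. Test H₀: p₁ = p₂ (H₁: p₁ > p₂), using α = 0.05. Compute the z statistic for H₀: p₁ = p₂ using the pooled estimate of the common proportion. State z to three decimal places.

z = 0.638

p̂₁ = 239/751 = 0.31824, p̂₂ = 1402/4572 = 0.30665.
Pooled p̂ = (239+1402)/(751+4572) = 1641/5323 = 0.30828.
SE = √(p̂(1−p̂)(1/n₁+1/n₂)) = √(0.30828·0.69172·0.00155028) = √(0.00033059) = 0.01818.
z = (0.31824 − 0.30665)/0.01818 = 0.01159/0.01818 = 0.638.
p-value = P(Z > 0.638) ≈ 0.2619. With α = 0.05, fail to reject H₀.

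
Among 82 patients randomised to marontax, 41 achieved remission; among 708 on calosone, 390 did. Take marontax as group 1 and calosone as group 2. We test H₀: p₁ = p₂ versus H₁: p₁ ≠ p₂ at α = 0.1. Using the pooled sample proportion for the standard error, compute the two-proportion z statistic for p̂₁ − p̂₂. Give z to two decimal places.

p̂₁ = 41/82 = 0.50000, p̂₂ = 390/708 = 0.55085.
Pooled p̂ = (41+390)/(82+708) = 431/790 = 0.54557.
SE = √(p̂(1−p̂)(1/n₁+1/n₂)) = √(0.54557·0.45443·0.0136076) = √(0.00337363) = 0.05808.
z = (0.50000 − 0.55085)/0.05808 = -0.05085/0.05808 = -0.88.
p-value = 2·P(Z > 0.875) ≈ 0.3813. With α = 0.1, fail to reject H₀.

z = -0.88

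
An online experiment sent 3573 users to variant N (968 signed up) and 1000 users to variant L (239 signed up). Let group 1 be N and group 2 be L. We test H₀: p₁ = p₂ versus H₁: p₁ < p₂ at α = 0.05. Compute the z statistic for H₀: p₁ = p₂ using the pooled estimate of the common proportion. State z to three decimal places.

z = 2.024

p̂₁ = 968/3573 = 0.27092, p̂₂ = 239/1000 = 0.23900.
Pooled p̂ = (968+239)/(3573+1000) = 1207/4573 = 0.26394.
SE = √(p̂(1−p̂)(1/n₁+1/n₂)) = √(0.26394·0.73606·0.00127988) = √(0.000248649) = 0.01577.
z = (0.27092 − 0.23900)/0.01577 = 0.03192/0.01577 = 2.024.
p-value = P(Z < 2.024) ≈ 0.9785. With α = 0.05, fail to reject H₀.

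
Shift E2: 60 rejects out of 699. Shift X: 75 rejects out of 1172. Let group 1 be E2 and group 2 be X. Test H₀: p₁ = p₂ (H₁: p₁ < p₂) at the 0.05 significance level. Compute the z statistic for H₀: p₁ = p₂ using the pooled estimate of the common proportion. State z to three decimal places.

p̂₁ = 60/699 ≈ 0.085837, p̂₂ = 75/1172 ≈ 0.063993.
Pooled p̂ = (60+75)/(699+1172) = 135/1871 = 0.072154.
SE = √(0.0669477 × 0.00228386) = 0.012365.
z = (0.085837 − 0.063993)/0.012365 = 0.021844/0.012365 = 1.767.
p-value = P(Z < 1.767) ≈ 0.9613, so at α = 0.05 we fail to reject H₀.

z = 1.767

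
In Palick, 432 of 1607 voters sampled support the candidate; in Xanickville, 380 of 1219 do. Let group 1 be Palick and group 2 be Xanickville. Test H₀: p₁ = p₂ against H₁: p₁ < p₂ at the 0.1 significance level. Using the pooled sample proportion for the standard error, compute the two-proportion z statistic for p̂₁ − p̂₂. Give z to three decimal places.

z = -2.496

p̂₁ = 432/1607 ≈ 0.26882, p̂₂ = 380/1219 ≈ 0.31173.
Pooled p̂ = (432+380)/(1607+1219) = 812/2826 = 0.28733.
SE = √(p̂(1−p̂)(1/n₁+1/n₂)) = √(0.28733·0.71267·0.00144262) = √(0.000295409) = 0.01719.
z = (0.26882 − 0.31173)/0.01719 = -0.04291/0.01719 = -2.496.
p-value = P(Z < -2.496) ≈ 0.0063. With α = 0.1, reject H₀.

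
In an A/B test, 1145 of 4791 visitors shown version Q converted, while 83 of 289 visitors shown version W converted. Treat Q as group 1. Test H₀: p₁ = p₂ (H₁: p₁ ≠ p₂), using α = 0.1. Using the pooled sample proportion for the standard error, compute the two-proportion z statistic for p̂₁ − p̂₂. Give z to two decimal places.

z = -1.86

p̂₁ = 1145/4791 ≈ 0.2390, p̂₂ = 83/289 ≈ 0.2872.
Pooled p̂ = (1145+83)/(4791+289) = 1228/5080 = 0.2417.
SE = √(p̂(1−p̂)(1/n₁+1/n₂)) = √(0.2417·0.7583·0.00366893) = √(0.000672507) = 0.0259.
z = (0.2390 − 0.2872)/0.0259 = -0.0482/0.0259 = -1.86.
p-value = 2·P(Z > 1.859) ≈ 0.0630; since p < α = 0.1, reject H₀.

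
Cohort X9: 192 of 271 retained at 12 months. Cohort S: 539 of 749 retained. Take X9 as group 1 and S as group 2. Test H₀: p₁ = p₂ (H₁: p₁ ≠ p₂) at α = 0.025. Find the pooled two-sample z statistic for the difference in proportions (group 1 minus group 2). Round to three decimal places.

p̂₁ = 192/271 ≈ 0.70849, p̂₂ = 539/749 ≈ 0.71963.
Pooled p̂ = (192+539)/(271+749) = 731/1020 = 0.71667.
SE = √(p̂(1−p̂)(1/n₁+1/n₂)) = √(0.71667·0.28333·0.00502515) = √(0.00102038) = 0.03194.
z = (0.70849 − 0.71963)/0.03194 = -0.01114/0.03194 = -0.349.
Two-sided p-value ≈ 2·Φ(−0.349) = 0.7273, so at α = 0.025 we fail to reject H₀.

z = -0.349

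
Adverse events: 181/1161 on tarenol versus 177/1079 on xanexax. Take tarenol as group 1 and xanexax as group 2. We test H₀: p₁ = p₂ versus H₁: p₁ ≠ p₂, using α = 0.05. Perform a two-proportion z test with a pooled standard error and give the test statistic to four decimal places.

p̂₁ = 181/1161 = 0.155900, p̂₂ = 177/1079 = 0.164041.
Pooled p̂ = (181+177)/(1161+1079) = 358/2240 = 0.159821.
SE = √(p̂(1−p̂)(1/n₁+1/n₂)) = √(0.159821·0.840179·0.00178811) = √(0.000240105) = 0.015495.
z = (0.155900 − 0.164041)/0.015495 = -0.008141/0.015495 = -0.5254.
Two-sided p-value ≈ 2·Φ(−0.525) = 0.5993; since p > α = 0.05, fail to reject H₀.

z = -0.5254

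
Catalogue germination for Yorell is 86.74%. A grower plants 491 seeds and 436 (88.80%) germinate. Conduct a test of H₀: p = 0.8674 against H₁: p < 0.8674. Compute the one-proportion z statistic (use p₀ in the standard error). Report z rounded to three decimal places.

z = 1.345

p̂ = 436/491 ≈ 0.887984.
SE = √(p₀(1−p₀)/n) = √(0.11502/491) = 0.015305.
z = (0.887984 − 0.8674)/0.015305 = 0.020584/0.015305 = 1.345.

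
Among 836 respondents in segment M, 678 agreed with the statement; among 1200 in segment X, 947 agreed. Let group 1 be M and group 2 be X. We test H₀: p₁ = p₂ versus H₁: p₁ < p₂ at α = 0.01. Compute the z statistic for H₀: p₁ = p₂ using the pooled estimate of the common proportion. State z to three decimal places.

z = 1.208

p̂₁ = 678/836 = 0.811005, p̂₂ = 947/1200 = 0.789167.
Pooled p̂ = (678+947)/(836+1200) = 1625/2036 = 0.798134.
SE = √(0.161116 × 0.00202951) = 0.018083.
z = (0.811005 − 0.789167)/0.018083 = 0.021838/0.018083 = 1.208.
p-value = P(Z < 1.208) ≈ 0.8864. With α = 0.01, fail to reject H₀.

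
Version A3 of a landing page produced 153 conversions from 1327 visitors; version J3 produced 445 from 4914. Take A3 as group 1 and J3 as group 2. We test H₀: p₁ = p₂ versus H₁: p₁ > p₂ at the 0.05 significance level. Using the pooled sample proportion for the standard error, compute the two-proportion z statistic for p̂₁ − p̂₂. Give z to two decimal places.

z = 2.72

p̂₁ = 153/1327 ≈ 0.11530, p̂₂ = 445/4914 ≈ 0.09056.
Pooled p̂ = (153+445)/(1327+4914) = 598/6241 = 0.09582.
SE = √(p̂(1−p̂)(1/n₁+1/n₂)) = √(0.09582·0.90418·0.00095708) = √(8.29184e-05) = 0.00911.
z = (0.11530 − 0.09056)/0.00911 = 0.02474/0.00911 = 2.72.
p-value = P(Z > 2.717) ≈ 0.0033. With α = 0.05, reject H₀.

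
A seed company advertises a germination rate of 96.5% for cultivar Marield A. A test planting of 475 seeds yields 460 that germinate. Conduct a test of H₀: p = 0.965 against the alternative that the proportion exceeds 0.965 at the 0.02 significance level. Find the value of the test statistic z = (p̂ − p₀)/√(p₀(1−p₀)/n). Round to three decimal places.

z = 0.406

p̂ = 460/475 = 0.96842.
Standard error under H₀: √(0.965×0.035/475) = 0.00843.
z = (0.96842 − 0.965)/0.00843 = 0.00342/0.00843 = 0.406.
p-value = P(Z > 0.406) ≈ 0.3425; since p > α = 0.02, fail to reject H₀.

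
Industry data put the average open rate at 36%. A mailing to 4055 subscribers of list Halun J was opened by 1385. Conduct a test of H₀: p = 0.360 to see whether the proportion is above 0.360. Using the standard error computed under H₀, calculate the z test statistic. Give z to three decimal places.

p̂ = 1385/4055 ≈ 0.34155.
Standard error under H₀: √(0.36×0.64/4055) = 0.00754.
z = (0.34155 − 0.36)/0.00754 = -0.01845/0.00754 = -2.447.

z = -2.447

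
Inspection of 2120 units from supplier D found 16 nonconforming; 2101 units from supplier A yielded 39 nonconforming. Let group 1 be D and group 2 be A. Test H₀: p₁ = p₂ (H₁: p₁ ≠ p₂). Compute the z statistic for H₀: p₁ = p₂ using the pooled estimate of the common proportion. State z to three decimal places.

p̂₁ = 16/2120 ≈ 0.00755, p̂₂ = 39/2101 ≈ 0.01856.
Pooled p̂ = (16+39)/(2120+2101) = 55/4221 = 0.01303.
SE = √(0.0128603 × 0.000947662) = 0.00349.
z = (0.00755 − 0.01856)/0.00349 = -0.01101/0.00349 = -3.155.

z = -3.155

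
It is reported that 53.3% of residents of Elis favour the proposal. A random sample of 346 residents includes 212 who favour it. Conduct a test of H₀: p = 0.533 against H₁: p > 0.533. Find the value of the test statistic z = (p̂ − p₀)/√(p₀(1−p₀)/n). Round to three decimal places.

p̂ = 212/346 = 0.61272.
Standard error under H₀: √(0.533×0.467/346) = 0.02682.
z = (0.61272 − 0.533)/0.02682 = 0.07972/0.02682 = 2.972.
p-value = P(Z > 2.972) ≈ 0.0015.

z = 2.972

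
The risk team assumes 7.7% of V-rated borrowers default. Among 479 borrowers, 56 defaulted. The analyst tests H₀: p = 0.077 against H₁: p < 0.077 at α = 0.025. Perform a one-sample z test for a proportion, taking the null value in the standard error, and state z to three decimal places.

p̂ = 56/479 ≈ 0.116910.
Under H₀, SE = √(0.077·0.923/479) = √(0.000148374) = 0.012181.
z = (0.116910 − 0.077)/0.012181 = 0.039910/0.012181 = 3.276.
p-value = P(Z < 3.276) ≈ 0.9995, so at α = 0.025 we fail to reject H₀.

z = 3.276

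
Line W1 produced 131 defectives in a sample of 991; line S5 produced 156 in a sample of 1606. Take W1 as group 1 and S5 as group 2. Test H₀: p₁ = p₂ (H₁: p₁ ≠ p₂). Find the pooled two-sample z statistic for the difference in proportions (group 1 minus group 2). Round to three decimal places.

z = 2.768

p̂₁ = 131/991 = 0.132190, p̂₂ = 156/1606 = 0.097136.
Pooled p̂ = (131+156)/(991+1606) = 287/2597 = 0.110512.
SE = √(0.0982992 × 0.00163175) = 0.012665.
z = (0.132190 − 0.097136)/0.012665 = 0.035054/0.012665 = 2.768.
p-value = 2·P(Z > 2.768) ≈ 0.0056.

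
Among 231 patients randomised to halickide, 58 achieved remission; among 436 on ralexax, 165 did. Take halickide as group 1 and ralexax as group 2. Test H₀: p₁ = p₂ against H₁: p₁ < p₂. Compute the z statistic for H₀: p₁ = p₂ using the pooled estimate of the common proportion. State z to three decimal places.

p̂₁ = 58/231 = 0.251082, p̂₂ = 165/436 = 0.378440.
Pooled p̂ = (58+165)/(231+436) = 223/667 = 0.334333.
SE = √(p̂(1−p̂)(1/n₁+1/n₂)) = √(0.334333·0.665667·0.00662258) = √(0.00147388) = 0.038391.
z = (0.251082 − 0.378440)/0.038391 = -0.127358/0.038391 = -3.317.

z = -3.317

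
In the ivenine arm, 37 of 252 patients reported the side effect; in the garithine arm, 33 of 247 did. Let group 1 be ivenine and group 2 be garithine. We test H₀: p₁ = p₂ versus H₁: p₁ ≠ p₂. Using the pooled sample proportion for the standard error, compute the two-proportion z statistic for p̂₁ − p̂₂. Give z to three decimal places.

z = 0.425

p̂₁ = 37/252 ≈ 0.146825, p̂₂ = 33/247 ≈ 0.133603.
Pooled p̂ = (37+33)/(252+247) = 70/499 = 0.140281.
SE = √(p̂(1−p̂)(1/n₁+1/n₂)) = √(0.140281·0.859719·0.00801684) = √(0.000966846) = 0.031094.
z = (0.146825 − 0.133603)/0.031094 = 0.013222/0.031094 = 0.425.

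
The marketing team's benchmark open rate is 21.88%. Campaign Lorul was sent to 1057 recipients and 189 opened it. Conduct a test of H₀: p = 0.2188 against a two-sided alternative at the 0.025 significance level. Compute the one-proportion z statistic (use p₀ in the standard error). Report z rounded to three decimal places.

z = -3.145

p̂ = 189/1057 = 0.178808.
SE = √(p₀(1−p₀)/n) = √(0.17093/1057) = 0.012716.
z = (0.178808 − 0.2188)/0.012716 = -0.039992/0.012716 = -3.145.
Two-sided p-value ≈ 2·Φ(−3.145) = 0.0017, so at α = 0.025 we reject H₀.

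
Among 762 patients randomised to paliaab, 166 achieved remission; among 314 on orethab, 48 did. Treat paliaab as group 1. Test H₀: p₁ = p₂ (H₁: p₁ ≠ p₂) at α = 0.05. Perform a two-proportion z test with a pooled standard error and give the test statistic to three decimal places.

p̂₁ = 166/762 = 0.217848, p̂₂ = 48/314 = 0.152866.
Pooled p̂ = (166+48)/(762+314) = 214/1076 = 0.198885.
SE = √(p̂(1−p̂)(1/n₁+1/n₂)) = √(0.198885·0.801115·0.00449705) = √(0.000716513) = 0.026768.
z = (0.217848 − 0.152866)/0.026768 = 0.064982/0.026768 = 2.428.
Two-sided p-value ≈ 2·Φ(−2.428) = 0.0152. With α = 0.05, reject H₀.

z = 2.428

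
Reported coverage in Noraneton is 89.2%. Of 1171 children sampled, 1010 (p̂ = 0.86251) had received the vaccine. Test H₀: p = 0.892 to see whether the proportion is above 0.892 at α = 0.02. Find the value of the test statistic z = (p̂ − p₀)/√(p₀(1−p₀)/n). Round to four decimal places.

p̂ = 1010/1171 = 0.8625107.
SE = √(p₀(1−p₀)/n) = √(0.096336/1171) = 0.0090702.
z = (0.8625107 − 0.892)/0.0090702 = -0.0294893/0.0090702 = -3.2512.
p-value = P(Z > -3.251) ≈ 0.9994. With α = 0.02, fail to reject H₀.

z = -3.2512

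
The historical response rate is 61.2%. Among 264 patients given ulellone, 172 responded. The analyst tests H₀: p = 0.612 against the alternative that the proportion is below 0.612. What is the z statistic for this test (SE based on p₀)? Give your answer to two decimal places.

p̂ = 172/264 ≈ 0.6515.
Under H₀, SE = √(0.612·0.388/264) = √(0.000899455) = 0.0300.
z = (0.6515 − 0.612)/0.0300 = 0.0395/0.0300 = 1.32.
p-value = P(Z < 1.318) ≈ 0.9062.

z = 1.32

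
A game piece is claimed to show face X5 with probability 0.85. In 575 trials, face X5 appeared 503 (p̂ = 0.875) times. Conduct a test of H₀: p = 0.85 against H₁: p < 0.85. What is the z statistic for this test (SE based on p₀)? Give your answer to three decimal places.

z = 1.664

p̂ = 503/575 = 0.87478.
Under H₀, SE = √(0.85·0.15/575) = √(0.000221739) = 0.01489.
z = (0.87478 − 0.85)/0.01489 = 0.02478/0.01489 = 1.664.
p-value = P(Z < 1.664) ≈ 0.9520.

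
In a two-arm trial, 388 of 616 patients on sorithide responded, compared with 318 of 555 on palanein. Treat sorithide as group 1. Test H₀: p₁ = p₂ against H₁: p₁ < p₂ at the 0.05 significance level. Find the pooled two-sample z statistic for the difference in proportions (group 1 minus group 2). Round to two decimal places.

p̂₁ = 388/616 ≈ 0.6299, p̂₂ = 318/555 ≈ 0.5730.
Pooled p̂ = (388+318)/(616+555) = 706/1171 = 0.6029.
SE = √(0.239411 × 0.00342518) = 0.0286.
z = (0.6299 − 0.5730)/0.0286 = 0.0569/0.0286 = 1.99.
p-value = P(Z < 1.987) ≈ 0.9765; since p > α = 0.05, fail to reject H₀.

z = 1.99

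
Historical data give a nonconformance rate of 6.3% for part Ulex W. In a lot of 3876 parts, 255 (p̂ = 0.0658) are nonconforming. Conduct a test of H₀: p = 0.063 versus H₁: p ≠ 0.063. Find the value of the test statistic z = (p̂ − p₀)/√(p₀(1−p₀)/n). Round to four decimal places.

z = 0.7148

p̂ = 255/3876 ≈ 0.0657895.
SE = √(p₀(1−p₀)/n) = √(0.059031/3876) = 0.0039025.
z = (0.0657895 − 0.063)/0.0039025 = 0.0027895/0.0039025 = 0.7148.
Two-sided p-value ≈ 2·Φ(−0.715) = 0.4747.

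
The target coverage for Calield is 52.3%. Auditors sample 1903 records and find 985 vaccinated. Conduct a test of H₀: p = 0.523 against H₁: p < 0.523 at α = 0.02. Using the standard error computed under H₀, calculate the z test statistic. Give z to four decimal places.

z = -0.4713

p̂ = 985/1903 = 0.517604.
Standard error under H₀: √(0.523×0.477/1903) = 0.011450.
z = (0.517604 − 0.523)/0.011450 = -0.005396/0.011450 = -0.4713.
p-value = P(Z < -0.471) ≈ 0.3187, so at α = 0.02 we fail to reject H₀.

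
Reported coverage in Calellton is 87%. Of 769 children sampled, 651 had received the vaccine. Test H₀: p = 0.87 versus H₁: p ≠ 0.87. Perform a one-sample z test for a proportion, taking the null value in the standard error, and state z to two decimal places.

z = -1.93

p̂ = 651/769 ≈ 0.8466.
Standard error under H₀: √(0.87×0.13/769) = 0.0121.
z = (0.8466 − 0.87)/0.0121 = -0.0234/0.0121 = -1.93.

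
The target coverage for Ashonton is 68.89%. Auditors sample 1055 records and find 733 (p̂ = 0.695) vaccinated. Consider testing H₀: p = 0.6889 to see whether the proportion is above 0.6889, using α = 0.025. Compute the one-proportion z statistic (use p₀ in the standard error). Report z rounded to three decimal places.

p̂ = 733/1055 = 0.69479.
Standard error under H₀: √(0.6889×0.3111/1055) = 0.01425.
z = (0.69479 − 0.6889)/0.01425 = 0.00589/0.01425 = 0.413.
p-value = P(Z > 0.413) ≈ 0.3398, so at α = 0.025 we fail to reject H₀.

z = 0.413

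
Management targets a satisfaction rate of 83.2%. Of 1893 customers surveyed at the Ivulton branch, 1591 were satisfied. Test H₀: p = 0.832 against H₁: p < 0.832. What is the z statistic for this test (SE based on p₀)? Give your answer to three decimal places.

p̂ = 1591/1893 = 0.84046.
SE = √(p₀(1−p₀)/n) = √(0.13978/1893) = 0.00859.
z = (0.84046 − 0.832)/0.00859 = 0.00846/0.00859 = 0.985.
p-value = P(Z < 0.985) ≈ 0.8377.

z = 0.985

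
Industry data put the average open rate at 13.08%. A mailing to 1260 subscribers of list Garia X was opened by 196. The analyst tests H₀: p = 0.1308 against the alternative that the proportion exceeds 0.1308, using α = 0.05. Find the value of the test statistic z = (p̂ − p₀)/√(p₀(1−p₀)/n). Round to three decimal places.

z = 2.606

p̂ = 196/1260 = 0.15556.
SE = √(p₀(1−p₀)/n) = √(0.11369/1260) = 0.00950.
z = (0.15556 − 0.1308)/0.00950 = 0.02476/0.00950 = 2.606.
p-value = P(Z > 2.606) ≈ 0.0046. With α = 0.05, reject H₀.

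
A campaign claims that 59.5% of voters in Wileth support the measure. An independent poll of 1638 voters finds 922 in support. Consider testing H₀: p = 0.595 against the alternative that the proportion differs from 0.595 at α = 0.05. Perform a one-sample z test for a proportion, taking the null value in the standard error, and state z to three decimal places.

p̂ = 922/1638 = 0.56288.
Under H₀, SE = √(0.595·0.405/1638) = √(0.000147115) = 0.01213.
z = (0.56288 − 0.595)/0.01213 = -0.03212/0.01213 = -2.648.
p-value = 2·P(Z > 2.648) ≈ 0.0081, so at α = 0.05 we reject H₀.

z = -2.648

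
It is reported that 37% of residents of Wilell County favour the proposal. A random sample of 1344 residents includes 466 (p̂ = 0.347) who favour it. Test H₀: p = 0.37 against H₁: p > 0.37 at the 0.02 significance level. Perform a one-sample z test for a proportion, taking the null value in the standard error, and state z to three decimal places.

z = -1.767

p̂ = 466/1344 = 0.34673.
Standard error under H₀: √(0.37×0.63/1344) = 0.01317.
z = (0.34673 − 0.37)/0.01317 = -0.02327/0.01317 = -1.767.
p-value = P(Z > -1.767) ≈ 0.9614, so at α = 0.02 we fail to reject H₀.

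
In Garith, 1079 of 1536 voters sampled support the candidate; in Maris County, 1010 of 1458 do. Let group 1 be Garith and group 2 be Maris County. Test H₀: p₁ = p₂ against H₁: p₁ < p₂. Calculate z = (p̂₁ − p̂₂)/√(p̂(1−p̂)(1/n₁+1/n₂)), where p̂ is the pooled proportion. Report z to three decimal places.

p̂₁ = 1079/1536 = 0.70247, p̂₂ = 1010/1458 = 0.69273.
Pooled p̂ = (1079+1010)/(1536+1458) = 2089/2994 = 0.69773.
SE = √(p̂(1−p̂)(1/n₁+1/n₂)) = √(0.69773·0.30227·0.00133691) = √(0.000281959) = 0.01679.
z = (0.70247 − 0.69273)/0.01679 = 0.00974/0.01679 = 0.580.
p-value = P(Z < 0.580) ≈ 0.7191.

z = 0.580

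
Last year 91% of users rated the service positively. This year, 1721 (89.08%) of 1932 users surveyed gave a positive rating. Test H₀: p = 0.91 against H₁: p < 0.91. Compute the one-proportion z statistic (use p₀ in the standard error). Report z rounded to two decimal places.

z = -2.95

p̂ = 1721/1932 ≈ 0.8908.
SE = √(p₀(1−p₀)/n) = √(0.0819/1932) = 0.0065.
z = (0.8908 − 0.91)/0.0065 = -0.0192/0.0065 = -2.95.
p-value = P(Z < -2.951) ≈ 0.0016.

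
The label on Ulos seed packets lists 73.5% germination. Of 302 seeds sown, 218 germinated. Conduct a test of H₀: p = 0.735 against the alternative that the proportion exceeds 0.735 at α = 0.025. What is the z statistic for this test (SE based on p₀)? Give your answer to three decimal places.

p̂ = 218/302 = 0.72185.
Under H₀, SE = √(0.735·0.265/302) = √(0.00064495) = 0.02540.
z = (0.72185 − 0.735)/0.02540 = -0.01315/0.02540 = -0.518.
p-value = P(Z > -0.518) ≈ 0.6976. With α = 0.025, fail to reject H₀.

z = -0.518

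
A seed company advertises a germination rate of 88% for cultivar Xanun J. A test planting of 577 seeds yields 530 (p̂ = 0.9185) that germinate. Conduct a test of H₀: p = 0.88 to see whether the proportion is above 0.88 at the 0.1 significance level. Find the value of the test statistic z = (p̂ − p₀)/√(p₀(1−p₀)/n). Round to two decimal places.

p̂ = 530/577 = 0.9185.
SE = √(p₀(1−p₀)/n) = √(0.1056/577) = 0.0135.
z = (0.9185 − 0.88)/0.0135 = 0.0385/0.0135 = 2.85.
p-value = P(Z > 2.849) ≈ 0.0022. With α = 0.1, reject H₀.

z = 2.85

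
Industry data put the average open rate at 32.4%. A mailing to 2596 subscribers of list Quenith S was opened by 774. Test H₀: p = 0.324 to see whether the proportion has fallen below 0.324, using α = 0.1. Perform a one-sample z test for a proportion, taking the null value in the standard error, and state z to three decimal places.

p̂ = 774/2596 = 0.298151.
Under H₀, SE = √(0.324·0.676/2596) = √(8.43698e-05) = 0.009185.
z = (0.298151 − 0.324)/0.009185 = -0.025849/0.009185 = -2.814.
p-value = P(Z < -2.814) ≈ 0.0024; since p < α = 0.1, reject H₀.

z = -2.814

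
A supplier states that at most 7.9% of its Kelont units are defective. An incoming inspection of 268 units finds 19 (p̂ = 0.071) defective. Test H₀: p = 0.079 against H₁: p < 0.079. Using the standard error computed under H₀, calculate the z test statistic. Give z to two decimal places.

p̂ = 19/268 ≈ 0.0709.
Standard error under H₀: √(0.079×0.921/268) = 0.0165.
z = (0.0709 − 0.079)/0.0165 = -0.0081/0.0165 = -0.49.

z = -0.49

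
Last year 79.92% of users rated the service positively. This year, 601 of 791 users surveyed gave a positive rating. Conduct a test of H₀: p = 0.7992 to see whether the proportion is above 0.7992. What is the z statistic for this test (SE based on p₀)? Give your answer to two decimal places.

z = -2.77

p̂ = 601/791 = 0.7598.
SE = √(p₀(1−p₀)/n) = √(0.16048/791) = 0.0142.
z = (0.7598 − 0.7992)/0.0142 = -0.0394/0.0142 = -2.77.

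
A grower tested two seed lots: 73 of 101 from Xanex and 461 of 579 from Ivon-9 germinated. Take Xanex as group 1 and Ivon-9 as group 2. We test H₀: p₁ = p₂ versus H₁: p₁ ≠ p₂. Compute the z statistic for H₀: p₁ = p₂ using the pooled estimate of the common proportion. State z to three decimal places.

p̂₁ = 73/101 ≈ 0.72277, p̂₂ = 461/579 ≈ 0.79620.
Pooled p̂ = (73+461)/(101+579) = 534/680 = 0.78529.
SE = √(p̂(1−p̂)(1/n₁+1/n₂)) = √(0.78529·0.21471·0.0116281) = √(0.00196058) = 0.04428.
z = (0.72277 − 0.79620)/0.04428 = -0.07343/0.04428 = -1.658.

z = -1.658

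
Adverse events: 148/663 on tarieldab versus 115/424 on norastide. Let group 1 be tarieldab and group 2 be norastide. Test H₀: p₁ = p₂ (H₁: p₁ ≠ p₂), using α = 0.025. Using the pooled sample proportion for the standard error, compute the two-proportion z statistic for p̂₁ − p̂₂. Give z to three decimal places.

p̂₁ = 148/663 = 0.22323, p̂₂ = 115/424 = 0.27123.
Pooled p̂ = (148+115)/(663+424) = 263/1087 = 0.24195.
SE = √(p̂(1−p̂)(1/n₁+1/n₂)) = √(0.24195·0.75805·0.00386679) = √(0.000709209) = 0.02663.
z = (0.22323 − 0.27123)/0.02663 = -0.04800/0.02663 = -1.802.
p-value = 2·P(Z > 1.802) ≈ 0.0715. With α = 0.025, fail to reject H₀.

z = -1.802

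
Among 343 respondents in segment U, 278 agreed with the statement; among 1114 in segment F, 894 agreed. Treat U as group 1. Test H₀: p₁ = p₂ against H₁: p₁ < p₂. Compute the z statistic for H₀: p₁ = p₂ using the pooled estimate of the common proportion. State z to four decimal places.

z = 0.3259

p̂₁ = 278/343 ≈ 0.810496, p̂₂ = 894/1114 ≈ 0.802513.
Pooled p̂ = (278+894)/(343+1114) = 1172/1457 = 0.804393.
SE = √(0.157345 × 0.00381312) = 0.024494.
z = (0.810496 − 0.802513)/0.024494 = 0.007983/0.024494 = 0.3259.
p-value = P(Z < 0.326) ≈ 0.6277.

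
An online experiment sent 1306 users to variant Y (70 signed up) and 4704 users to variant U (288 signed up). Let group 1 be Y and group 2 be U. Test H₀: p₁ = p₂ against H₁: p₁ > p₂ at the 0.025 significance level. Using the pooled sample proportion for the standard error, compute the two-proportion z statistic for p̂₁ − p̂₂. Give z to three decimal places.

p̂₁ = 70/1306 ≈ 0.05360, p̂₂ = 288/4704 ≈ 0.06122.
Pooled p̂ = (70+288)/(1306+4704) = 358/6010 = 0.05957.
SE = √(0.0560191 × 0.000978282) = 0.00740.
z = (0.05360 − 0.06122)/0.00740 = -0.00762/0.00740 = -1.030.
p-value = P(Z > -1.030) ≈ 0.8485. With α = 0.025, fail to reject H₀.

z = -1.030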